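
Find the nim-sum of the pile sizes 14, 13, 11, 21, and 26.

Nim-sum: 14 ^ 13 ^ 11 ^ 21 ^ 26 = 7.

7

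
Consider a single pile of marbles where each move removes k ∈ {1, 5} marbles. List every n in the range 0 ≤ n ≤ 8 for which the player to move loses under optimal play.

0, 2, 4, 6, 8

Build the Grundy sequence with g(k) = mex{g(k−s) : s ∈ {1, 5}, s ≤ k}:
g(0) = mex{} = 0
g(1) = mex{0} = 1
g(2) = mex{1} = 0
g(3) = mex{0} = 1
g(4) = mex{1} = 0
g(5) = mex{0} = 1
g(6) = mex{1} = 0
g(7) = mex{0} = 1
g(8) = mex{1} = 0
The P-positions (g = 0) in 0..8 are 0, 2, 4, 6, 8.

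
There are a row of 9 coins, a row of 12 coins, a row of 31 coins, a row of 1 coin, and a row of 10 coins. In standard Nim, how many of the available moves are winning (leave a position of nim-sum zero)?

Bitwise XOR of the heap sizes:
  01001  (9)
  01100  (12)
  11111  (31)
  00001  (1)
  01010  (10)
  -----
  10001  (17)
The overall nim-sum is X = 17. A row of size p has a winning move iff p XOR X < p (reduce it to p XOR X).
  9: 9 XOR 17 = 24 ≥ 9 — no move.
  12: 12 XOR 17 = 29 ≥ 12 — no move.
  31: 31 XOR 17 = 14 < 31 — winning move (to 14).
  1: 1 XOR 17 = 16 ≥ 1 — no move.
  10: 10 XOR 17 = 27 ≥ 10 — no move.
That gives 1 winning move.

1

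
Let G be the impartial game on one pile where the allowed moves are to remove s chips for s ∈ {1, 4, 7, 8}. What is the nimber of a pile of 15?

1

Build the Grundy sequence with g(k) = mex{g(k−s) : s ∈ {1, 4, 7, 8}, s ≤ k}:
k:     0  1  2  3  4  5  6  7  8  9 10 11 12 13 14 15
g(k):  0  1  0  1  2  0  1  2  3  2  3  0  1  3  0  1
So g(15) = 1.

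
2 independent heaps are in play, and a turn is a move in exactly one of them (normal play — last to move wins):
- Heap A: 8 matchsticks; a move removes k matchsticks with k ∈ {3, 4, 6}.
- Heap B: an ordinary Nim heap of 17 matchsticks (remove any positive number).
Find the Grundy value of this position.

19

Grundy values for heap A (subtraction set {3, 4, 6}):
g(0) = mex{} = 0
g(1) = mex{} = 0
g(2) = mex{} = 0
g(3) = mex{0} = 1
g(4) = mex{0} = 1
g(5) = mex{0} = 1
g(6) = mex{0,1} = 2
g(7) = mex{0,1} = 2
g(8) = mex{0,1} = 2
So g(8) = 2.
Heap B is a plain Nim heap of size 17, so its Grundy value is 17.
By the Sprague-Grundy theorem, the Grundy value of a sum of independent games is the XOR of the component values.
Combined value = 2 XOR 17 = 19.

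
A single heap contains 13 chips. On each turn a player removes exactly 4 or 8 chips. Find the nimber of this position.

Grundy values for subtraction set {4, 8}:
k:     0  1  2  3  4  5  6  7  8  9 10 11 12 13
g(k):  0  0  0  0  1  1  1  1  2  2  2  2  0  0
So g(13) = 0.

0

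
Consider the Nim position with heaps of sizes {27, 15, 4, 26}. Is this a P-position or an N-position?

Compute the nim-sum pairwise:
27 ^ 15 = 20
20 ^ 4 = 16
16 ^ 26 = 10
The nim-sum is 10 ≠ 0, so this is an N-position: the player to move can win.

N-position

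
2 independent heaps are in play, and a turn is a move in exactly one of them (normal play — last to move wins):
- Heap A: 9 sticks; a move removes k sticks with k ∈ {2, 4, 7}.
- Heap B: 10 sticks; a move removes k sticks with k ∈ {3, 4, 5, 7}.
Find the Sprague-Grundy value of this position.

0

Grundy values for heap A (subtraction set {2, 4, 7}):
k:     0  1  2  3  4  5  6  7  8  9
g(k):  0  0  1  1  2  2  0  3  1  0
So g(9) = 0.
Grundy values for heap B (subtraction set {3, 4, 5, 7}):
k:     0  1  2  3  4  5  6  7  8  9 10
g(k):  0  0  0  1  1  1  2  2  2  3  0
So g(10) = 0.
By the Sprague-Grundy theorem, the Grundy value of a sum of independent games is the XOR of the component values.
Combined value = 0 XOR 0 = 0.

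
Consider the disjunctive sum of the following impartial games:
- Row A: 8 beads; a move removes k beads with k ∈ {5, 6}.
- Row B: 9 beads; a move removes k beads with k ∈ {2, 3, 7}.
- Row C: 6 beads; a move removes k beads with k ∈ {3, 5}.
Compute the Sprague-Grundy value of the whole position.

Build the Grundy sequence for row A with g(k) = mex{g(k−s) : s ∈ {5, 6}, s ≤ k}:
g(0) = mex{} = 0
g(1) = mex{} = 0
g(2) = mex{} = 0
g(3) = mex{} = 0
g(4) = mex{} = 0
g(5) = mex{0} = 1
g(6) = mex{0} = 1
g(7) = mex{0} = 1
g(8) = mex{0} = 1
So g(8) = 1.
Build the Grundy sequence for row B with g(k) = mex{g(k−s) : s ∈ {2, 3, 7}, s ≤ k}:
g(0) = mex{} = 0
g(1) = mex{} = 0
g(2) = mex{0} = 1
g(3) = mex{0} = 1
g(4) = mex{0,1} = 2
g(5) = mex{1} = 0
g(6) = mex{1,2} = 0
g(7) = mex{0,2} = 1
g(8) = mex{0} = 1
g(9) = mex{0,1} = 2
So g(9) = 2.
For row C, compute g(0), g(1), … with moves {3, 5}:
g(0) = mex{} = 0
g(1) = mex{} = 0
g(2) = mex{} = 0
g(3) = mex{0} = 1
g(4) = mex{0} = 1
g(5) = mex{0} = 1
g(6) = mex{0,1} = 2
So g(6) = 2.
By the Sprague-Grundy theorem, the Grundy value of a sum of independent games is the XOR of the component values.
Combined value = 1 XOR 2 XOR 2 = 1.

1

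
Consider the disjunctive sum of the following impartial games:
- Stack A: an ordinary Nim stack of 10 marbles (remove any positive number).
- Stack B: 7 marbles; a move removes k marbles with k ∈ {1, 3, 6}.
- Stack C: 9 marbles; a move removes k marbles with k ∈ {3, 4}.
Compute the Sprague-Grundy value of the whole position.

9

Stack A is a plain Nim stack of size 10, so its Grundy value is 10.
For stack B, compute g(0), g(1), … with moves {1, 3, 6}:
k:     0  1  2  3  4  5  6  7
g(k):  0  1  0  1  0  1  2  3
So g(7) = 3.
Grundy values for stack C (subtraction set {3, 4}):
g(0) = mex{} = 0
g(1) = mex{} = 0
g(2) = mex{} = 0
g(3) = mex{0} = 1
g(4) = mex{0} = 1
g(5) = mex{0} = 1
g(6) = mex{0,1} = 2
g(7) = mex{1} = 0
g(8) = mex{1} = 0
g(9) = mex{1,2} = 0
So g(9) = 0.
The value of a disjunctive sum is the nim-sum of the parts.
Combined value = 10 XOR 3 XOR 0 = 9.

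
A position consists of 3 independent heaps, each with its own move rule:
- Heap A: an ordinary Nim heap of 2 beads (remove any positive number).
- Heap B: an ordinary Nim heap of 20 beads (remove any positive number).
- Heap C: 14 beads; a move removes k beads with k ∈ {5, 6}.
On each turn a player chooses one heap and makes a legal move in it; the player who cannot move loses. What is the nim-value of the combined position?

Heap A is a plain Nim heap of size 2, so its Grundy value is 2.
Heap B is a plain Nim heap of size 20, so its Grundy value is 20.
Build the Grundy sequence for heap C with g(k) = mex{g(k−s) : s ∈ {5, 6}, s ≤ k}:
k:     0  1  2  3  4  5  6  7  8  9 10 11 12 13 14
g(k):  0  0  0  0  0  1  1  1  1  1  2  0  0  0  0
So g(14) = 0.
By the Sprague-Grundy theorem, the Grundy value of a sum of independent games is the XOR of the component values.
Combined value = 2 ⊕ 20 ⊕ 0 = 22.

22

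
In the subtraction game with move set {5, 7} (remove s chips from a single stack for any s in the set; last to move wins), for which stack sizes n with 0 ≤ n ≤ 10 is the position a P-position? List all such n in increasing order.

0, 1, 2, 3, 4

Build the Grundy sequence with g(k) = mex{g(k−s) : s ∈ {5, 7}, s ≤ k}:
g(0) = mex{} = 0
g(1) = mex{} = 0
g(2) = mex{} = 0
g(3) = mex{} = 0
g(4) = mex{} = 0
g(5) = mex{0} = 1
g(6) = mex{0} = 1
g(7) = mex{0} = 1
g(8) = mex{0} = 1
g(9) = mex{0} = 1
g(10) = mex{0,1} = 2
The P-positions (g = 0) in 0..10 are 0, 1, 2, 3, 4.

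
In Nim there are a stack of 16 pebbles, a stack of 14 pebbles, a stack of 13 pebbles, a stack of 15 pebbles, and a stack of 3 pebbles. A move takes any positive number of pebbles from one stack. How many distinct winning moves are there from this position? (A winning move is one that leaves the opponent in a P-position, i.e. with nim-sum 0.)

1

Nim-sum: 16 ^ 14 ^ 13 ^ 15 ^ 3 = 31.
The overall nim-sum is X = 31. A stack of size p has a winning move iff p XOR X < p (reduce it to p XOR X).
  16: 16 XOR 31 = 15 < 16 — winning move (to 15).
  14: 14 XOR 31 = 17 ≥ 14 — no move.
  13: 13 XOR 31 = 18 ≥ 13 — no move.
  15: 15 XOR 31 = 16 ≥ 15 — no move.
  3: 3 XOR 31 = 28 ≥ 3 — no move.
That gives 1 winning move.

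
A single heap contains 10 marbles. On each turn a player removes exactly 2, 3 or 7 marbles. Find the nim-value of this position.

0

Compute g(0), g(1), … for moves {2, 3, 7}:
g(0) = mex{} = 0
g(1) = mex{} = 0
g(2) = mex{0} = 1
g(3) = mex{0} = 1
g(4) = mex{0,1} = 2
g(5) = mex{1} = 0
g(6) = mex{1,2} = 0
g(7) = mex{0,2} = 1
g(8) = mex{0} = 1
g(9) = mex{0,1} = 2
g(10) = mex{1} = 0
So g(10) = 0.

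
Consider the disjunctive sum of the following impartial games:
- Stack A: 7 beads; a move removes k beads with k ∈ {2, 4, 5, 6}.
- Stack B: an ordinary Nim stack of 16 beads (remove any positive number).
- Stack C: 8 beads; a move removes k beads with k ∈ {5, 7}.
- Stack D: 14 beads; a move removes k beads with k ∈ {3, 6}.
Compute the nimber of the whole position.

Build the Grundy sequence for stack A with g(k) = mex{g(k−s) : s ∈ {2, 4, 5, 6}, s ≤ k}:
k:     0  1  2  3  4  5  6  7
g(k):  0  0  1  1  2  2  3  3
So g(7) = 3.
Stack B is a plain Nim stack of size 16, so its Grundy value is 16.
Build the Grundy sequence for stack C with g(k) = mex{g(k−s) : s ∈ {5, 7}, s ≤ k}:
k:     0  1  2  3  4  5  6  7  8
g(k):  0  0  0  0  0  1  1  1  1
So g(8) = 1.
Build the Grundy sequence for stack D with g(k) = mex{g(k−s) : s ∈ {3, 6}, s ≤ k}:
k:     0  1  2  3  4  5  6  7  8  9 10 11 12 13 14
g(k):  0  0  0  1  1  1  2  2  2  0  0  0  1  1  1
So g(14) = 1.
By the Sprague-Grundy theorem, the Grundy value of a sum of independent games is the XOR of the component values.
Combined value = 3 ⊕ 16 ⊕ 1 ⊕ 1 = 19.

19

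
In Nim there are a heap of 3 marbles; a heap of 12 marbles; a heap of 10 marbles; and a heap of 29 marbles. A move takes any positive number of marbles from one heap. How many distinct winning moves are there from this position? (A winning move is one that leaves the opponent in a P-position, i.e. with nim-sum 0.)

Nim-sum: 3 ^ 12 ^ 10 ^ 29 = 24.
The overall nim-sum is X = 24. A heap of size p has a winning move iff p XOR X < p (reduce it to p XOR X).
  3: 3 XOR 24 = 27 ≥ 3 — no move.
  12: 12 XOR 24 = 20 ≥ 12 — no move.
  10: 10 XOR 24 = 18 ≥ 10 — no move.
  29: 29 XOR 24 = 5 < 29 — winning move (to 5).
That gives 1 winning move.

1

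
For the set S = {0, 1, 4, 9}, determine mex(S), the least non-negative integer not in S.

The values 0, 1 are all present; 2 is the first non-negative integer missing from the set.

2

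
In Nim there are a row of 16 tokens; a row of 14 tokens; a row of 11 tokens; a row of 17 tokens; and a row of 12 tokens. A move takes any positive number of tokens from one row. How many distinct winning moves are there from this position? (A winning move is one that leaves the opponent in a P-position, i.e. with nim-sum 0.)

3

Nim-sum: 16 XOR 14 XOR 11 XOR 17 XOR 12 = 8.
The overall nim-sum is X = 8. A row of size p has a winning move iff p XOR X < p (reduce it to p XOR X).
  16: 16 XOR 8 = 24 ≥ 16 — no move.
  14: 14 XOR 8 = 6 < 14 — winning move (to 6).
  11: 11 XOR 8 = 3 < 11 — winning move (to 3).
  17: 17 XOR 8 = 25 ≥ 17 — no move.
  12: 12 XOR 8 = 4 < 12 — winning move (to 4).
That gives 3 winning moves.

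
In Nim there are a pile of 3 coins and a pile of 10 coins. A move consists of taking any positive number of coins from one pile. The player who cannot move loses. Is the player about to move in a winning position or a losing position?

Compute the nim-sum pairwise:
3 ⊕ 10 = 9
The nim-sum is 9 ≠ 0, so this is an N-position: the player to move can win.

Winning position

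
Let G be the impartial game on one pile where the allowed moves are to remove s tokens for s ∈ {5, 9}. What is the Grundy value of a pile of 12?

2

Compute g(0), g(1), … for moves {5, 9}:
k:     0  1  2  3  4  5  6  7  8  9 10 11 12
g(k):  0  0  0  0  0  1  1  1  1  1  2  2  2
So g(12) = 2.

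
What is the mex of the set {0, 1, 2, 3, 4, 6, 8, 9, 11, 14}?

5

The values 0, 1, 2, 3, 4 are all present; 5 is the first non-negative integer missing from the set.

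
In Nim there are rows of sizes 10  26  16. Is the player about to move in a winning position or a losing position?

Compute the nim-sum pairwise:
10 XOR 26 = 16
16 XOR 16 = 0
The nim-sum is 0, so this is a P-position: the player to move is in a losing position under optimal play.

Losing position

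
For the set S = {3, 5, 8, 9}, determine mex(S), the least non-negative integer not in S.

0

0 is not in the set, so the mex is 0.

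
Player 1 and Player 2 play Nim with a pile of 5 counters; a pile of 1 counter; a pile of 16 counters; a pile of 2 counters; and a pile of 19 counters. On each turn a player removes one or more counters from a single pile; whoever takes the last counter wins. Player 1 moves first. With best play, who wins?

Player 1 wins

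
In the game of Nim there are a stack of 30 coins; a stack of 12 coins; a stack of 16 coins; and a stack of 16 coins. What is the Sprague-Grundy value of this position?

18

Compute the nim-sum pairwise:
30 ⊕ 12 = 18
18 ⊕ 16 = 2
2 ⊕ 16 = 18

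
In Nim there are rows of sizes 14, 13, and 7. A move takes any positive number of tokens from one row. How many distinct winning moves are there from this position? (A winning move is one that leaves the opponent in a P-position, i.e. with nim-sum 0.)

3

Compute the nim-sum pairwise:
14 ^ 13 = 3
3 ^ 7 = 4
The overall nim-sum is X = 4. A row of size p has a winning move iff p XOR X < p (reduce it to p XOR X).
  14: 14 XOR 4 = 10 < 14 — winning move (to 10).
  13: 13 XOR 4 = 9 < 13 — winning move (to 9).
  7: 7 XOR 4 = 3 < 7 — winning move (to 3).
That gives 3 winning moves.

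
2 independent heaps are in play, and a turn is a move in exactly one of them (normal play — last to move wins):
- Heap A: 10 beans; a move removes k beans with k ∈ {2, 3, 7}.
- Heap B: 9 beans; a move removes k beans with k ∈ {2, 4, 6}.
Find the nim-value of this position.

0

Build the Grundy sequence for heap A with g(k) = mex{g(k−s) : s ∈ {2, 3, 7}, s ≤ k}:
k:     0  1  2  3  4  5  6  7  8  9 10
g(k):  0  0  1  1  2  0  0  1  1  2  0
So g(10) = 0.
Build the Grundy sequence for heap B with g(k) = mex{g(k−s) : s ∈ {2, 4, 6}, s ≤ k}:
g(0) = mex{} = 0
g(1) = mex{} = 0
g(2) = mex{0} = 1
g(3) = mex{0} = 1
g(4) = mex{0,1} = 2
g(5) = mex{0,1} = 2
g(6) = mex{0,1,2} = 3
g(7) = mex{0,1,2} = 3
g(8) = mex{1,2,3} = 0
g(9) = mex{1,2,3} = 0
So g(9) = 0.
By the Sprague-Grundy theorem, the Grundy value of a sum of independent games is the XOR of the component values.
Combined value = 0 ⊕ 0 = 0.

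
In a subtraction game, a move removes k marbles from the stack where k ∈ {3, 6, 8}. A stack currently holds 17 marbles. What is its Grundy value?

Grundy values for subtraction set {3, 6, 8}:
k:     0  1  2  3  4  5  6  7  8  9 10 11 12 13 14 15 16 17
g(k):  0  0  0  1  1  1  2  2  2  3  3  0  0  0  1  1  1  2
So g(17) = 2.

2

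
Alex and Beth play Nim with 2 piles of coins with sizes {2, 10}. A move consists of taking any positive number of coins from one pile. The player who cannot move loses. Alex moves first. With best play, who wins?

Compute the nim-sum pairwise:
2 XOR 10 = 8
The nim-sum is 8 ≠ 0, so this is an N-position: the player to move can win; Alex has a winning move.

Alex wins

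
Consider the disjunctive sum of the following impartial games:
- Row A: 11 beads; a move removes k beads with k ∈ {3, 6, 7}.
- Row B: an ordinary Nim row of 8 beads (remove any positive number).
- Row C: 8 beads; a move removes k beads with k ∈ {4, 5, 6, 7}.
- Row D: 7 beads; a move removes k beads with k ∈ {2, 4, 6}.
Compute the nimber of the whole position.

Build the Grundy sequence for row A with g(k) = mex{g(k−s) : s ∈ {3, 6, 7}, s ≤ k}:
k:     0  1  2  3  4  5  6  7  8  9 10 11
g(k):  0  0  0  1  1  1  2  2  2  3  0  0
So g(11) = 0.
Row B is a plain Nim row of size 8, so its Grundy value is 8.
Build the Grundy sequence for row C with g(k) = mex{g(k−s) : s ∈ {4, 5, 6, 7}, s ≤ k}:
k:     0  1  2  3  4  5  6  7  8
g(k):  0  0  0  0  1  1  1  1  2
So g(8) = 2.
Build the Grundy sequence for row D with g(k) = mex{g(k−s) : s ∈ {2, 4, 6}, s ≤ k}:
k:     0  1  2  3  4  5  6  7
g(k):  0  0  1  1  2  2  3  3
So g(7) = 3.
The value of a disjunctive sum is the nim-sum of the parts.
Combined value = 0 XOR 8 XOR 2 XOR 3 = 9.

9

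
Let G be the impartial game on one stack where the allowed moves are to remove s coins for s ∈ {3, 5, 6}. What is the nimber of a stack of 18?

0

Compute g(0), g(1), … for moves {3, 5, 6}:
k:     0  1  2  3  4  5  6  7  8  9 10 11 12 13 14 15 16 17 18
g(k):  0  0  0  1  1  1  2  2  2  0  0  0  1  1  1  2  2  2  0
So g(18) = 0.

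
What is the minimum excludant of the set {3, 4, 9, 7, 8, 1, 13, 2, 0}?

The values 0, 1, 2, 3, 4 are all present; 5 is the first non-negative integer missing from the set.

5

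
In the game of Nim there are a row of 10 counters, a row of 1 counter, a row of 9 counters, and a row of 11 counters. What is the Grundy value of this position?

9

Bitwise XOR of the heap sizes:
  1010  (10)
  0001  (1)
  1001  (9)
  1011  (11)
  ----
  1001  (9)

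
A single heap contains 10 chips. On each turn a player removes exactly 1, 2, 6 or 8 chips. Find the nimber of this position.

Build the Grundy sequence with g(k) = mex{g(k−s) : s ∈ {1, 2, 6, 8}, s ≤ k}:
k:     0  1  2  3  4  5  6  7  8  9 10
g(k):  0  1  2  0  1  2  3  0  1  2  0
So g(10) = 0.

0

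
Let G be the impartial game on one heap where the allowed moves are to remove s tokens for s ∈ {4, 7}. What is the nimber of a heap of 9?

2

Build the Grundy sequence with g(k) = mex{g(k−s) : s ∈ {4, 7}, s ≤ k}:
g(0) = mex{} = 0
g(1) = mex{} = 0
g(2) = mex{} = 0
g(3) = mex{} = 0
g(4) = mex{0} = 1
g(5) = mex{0} = 1
g(6) = mex{0} = 1
g(7) = mex{0} = 1
g(8) = mex{0,1} = 2
g(9) = mex{0,1} = 2
So g(9) = 2.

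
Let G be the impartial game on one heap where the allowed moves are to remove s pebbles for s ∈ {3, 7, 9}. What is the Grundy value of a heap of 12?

Grundy values for subtraction set {3, 7, 9}:
k:     0  1  2  3  4  5  6  7  8  9 10 11 12
g(k):  0  0  0  1  1  1  0  2  2  1  3  3  0
So g(12) = 0.

0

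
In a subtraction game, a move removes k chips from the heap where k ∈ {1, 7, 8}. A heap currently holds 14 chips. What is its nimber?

2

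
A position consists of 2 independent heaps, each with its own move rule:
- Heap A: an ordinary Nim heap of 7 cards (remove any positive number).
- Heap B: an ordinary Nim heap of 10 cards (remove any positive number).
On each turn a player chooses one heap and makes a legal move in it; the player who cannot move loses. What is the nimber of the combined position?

13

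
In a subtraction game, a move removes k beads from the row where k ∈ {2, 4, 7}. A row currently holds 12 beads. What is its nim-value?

Grundy values for subtraction set {2, 4, 7}:
g(0) = mex{} = 0
g(1) = mex{} = 0
g(2) = mex{0} = 1
g(3) = mex{0} = 1
g(4) = mex{0,1} = 2
g(5) = mex{0,1} = 2
g(6) = mex{1,2} = 0
g(7) = mex{0,1,2} = 3
g(8) = mex{0,2} = 1
g(9) = mex{1,2,3} = 0
g(10) = mex{0,1} = 2
g(11) = mex{0,2,3} = 1
g(12) = mex{1,2} = 0
So g(12) = 0.

0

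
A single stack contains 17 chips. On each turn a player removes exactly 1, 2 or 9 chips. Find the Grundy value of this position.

Build the Grundy sequence with g(k) = mex{g(k−s) : s ∈ {1, 2, 9}, s ≤ k}:
k:     0  1  2  3  4  5  6  7  8  9 10 11 12 13 14 15 16 17
g(k):  0  1  2  0  1  2  0  1  2  3  0  1  2  0  1  2  0  1
So g(17) = 1.

1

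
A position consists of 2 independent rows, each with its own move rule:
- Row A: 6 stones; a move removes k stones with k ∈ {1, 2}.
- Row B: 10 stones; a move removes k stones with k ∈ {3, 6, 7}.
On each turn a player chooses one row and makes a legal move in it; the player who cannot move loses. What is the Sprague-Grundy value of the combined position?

0

For row A, compute g(0), g(1), … with moves {1, 2}:
k:     0  1  2  3  4  5  6
g(k):  0  1  2  0  1  2  0
So g(6) = 0.
Grundy values for row B (subtraction set {3, 6, 7}):
k:     0  1  2  3  4  5  6  7  8  9 10
g(k):  0  0  0  1  1  1  2  2  2  3  0
So g(10) = 0.
By the Sprague-Grundy theorem, the Grundy value of a sum of independent games is the XOR of the component values.
Combined value = 0 ⊕ 0 = 0.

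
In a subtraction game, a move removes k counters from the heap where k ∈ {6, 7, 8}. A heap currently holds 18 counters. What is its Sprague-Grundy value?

Compute g(0), g(1), … for moves {6, 7, 8}:
k:     0  1  2  3  4  5  6  7  8  9 10 11 12 13 14 15 16 17 18
g(k):  0  0  0  0  0  0  1  1  1  1  1  1  2  2  0  0  0  0  0
So g(18) = 0.

0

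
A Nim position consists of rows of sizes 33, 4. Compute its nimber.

Compute the nim-sum pairwise:
33 ⊕ 4 = 37

37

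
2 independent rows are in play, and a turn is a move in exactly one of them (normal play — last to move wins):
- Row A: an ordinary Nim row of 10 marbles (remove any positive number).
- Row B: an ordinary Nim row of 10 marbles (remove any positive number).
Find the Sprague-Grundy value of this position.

Row A is a plain Nim row of size 10, so its Grundy value is 10.
Row B is a plain Nim row of size 10, so its Grundy value is 10.
By the Sprague-Grundy theorem, the Grundy value of a sum of independent games is the XOR of the component values.
Combined value = 10 XOR 10 = 0.

0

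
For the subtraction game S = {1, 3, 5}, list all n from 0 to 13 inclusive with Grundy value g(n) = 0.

0, 2, 4, 6, 8, 10, 12

Grundy values for subtraction set {1, 3, 5}:
g(0) = mex{} = 0
g(1) = mex{0} = 1
g(2) = mex{1} = 0
g(3) = mex{0} = 1
g(4) = mex{1} = 0
g(5) = mex{0} = 1
g(6) = mex{1} = 0
g(7) = mex{0} = 1
g(8) = mex{1} = 0
g(9) = mex{0} = 1
g(10) = mex{1} = 0
g(11) = mex{0} = 1
g(12) = mex{1} = 0
g(13) = mex{0} = 1
The P-positions (g = 0) in 0..13 are 0, 2, 4, 6, 8, 10, 12.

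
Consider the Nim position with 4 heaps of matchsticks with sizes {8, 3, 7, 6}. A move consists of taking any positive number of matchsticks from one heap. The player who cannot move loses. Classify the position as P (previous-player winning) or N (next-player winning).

N-position

Compute the nim-sum pairwise:
8 ⊕ 3 = 11
11 ⊕ 7 = 12
12 ⊕ 6 = 10
The nim-sum is 10 ≠ 0, so this is an N-position: the player to move can win.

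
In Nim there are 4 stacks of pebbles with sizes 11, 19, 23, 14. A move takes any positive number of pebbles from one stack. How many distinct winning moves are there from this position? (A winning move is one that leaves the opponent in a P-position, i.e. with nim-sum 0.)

3

Compute the nim-sum pairwise:
11 XOR 19 = 24
24 XOR 23 = 15
15 XOR 14 = 1
The overall nim-sum is X = 1. A stack of size p has a winning move iff p XOR X < p (reduce it to p XOR X).
  11: 11 XOR 1 = 10 < 11 — winning move (to 10).
  19: 19 XOR 1 = 18 < 19 — winning move (to 18).
  23: 23 XOR 1 = 22 < 23 — winning move (to 22).
  14: 14 XOR 1 = 15 ≥ 14 — no move.
That gives 3 winning moves.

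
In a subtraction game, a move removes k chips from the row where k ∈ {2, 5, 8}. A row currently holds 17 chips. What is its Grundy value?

0

Build the Grundy sequence with g(k) = mex{g(k−s) : s ∈ {2, 5, 8}, s ≤ k}:
k:     0  1  2  3  4  5  6  7  8  9 10 11 12 13 14 15 16 17
g(k):  0  0  1  1  0  2  1  0  2  1  0  0  1  1  0  2  1  0
So g(17) = 0.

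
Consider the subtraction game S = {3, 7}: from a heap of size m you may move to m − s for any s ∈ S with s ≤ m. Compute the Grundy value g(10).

0

Build the Grundy sequence with g(k) = mex{g(k−s) : s ∈ {3, 7}, s ≤ k}:
g(0) = mex{} = 0
g(1) = mex{} = 0
g(2) = mex{} = 0
g(3) = mex{0} = 1
g(4) = mex{0} = 1
g(5) = mex{0} = 1
g(6) = mex{1} = 0
g(7) = mex{0,1} = 2
g(8) = mex{0,1} = 2
g(9) = mex{0} = 1
g(10) = mex{1,2} = 0
So g(10) = 0.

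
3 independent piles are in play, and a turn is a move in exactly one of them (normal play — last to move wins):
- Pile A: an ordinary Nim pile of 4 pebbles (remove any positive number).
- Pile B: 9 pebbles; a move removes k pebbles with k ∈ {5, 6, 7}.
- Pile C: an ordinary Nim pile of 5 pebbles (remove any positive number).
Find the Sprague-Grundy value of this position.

Pile A is a plain Nim pile of size 4, so its Grundy value is 4.
For pile B, compute g(0), g(1), … with moves {5, 6, 7}:
g(0) = mex{} = 0
g(1) = mex{} = 0
g(2) = mex{} = 0
g(3) = mex{} = 0
g(4) = mex{} = 0
g(5) = mex{0} = 1
g(6) = mex{0} = 1
g(7) = mex{0} = 1
g(8) = mex{0} = 1
g(9) = mex{0} = 1
So g(9) = 1.
Pile C is a plain Nim pile of size 5, so its Grundy value is 5.
By the Sprague-Grundy theorem, the Grundy value of a sum of independent games is the XOR of the component values.
Combined value = 4 XOR 1 XOR 5 = 0.

0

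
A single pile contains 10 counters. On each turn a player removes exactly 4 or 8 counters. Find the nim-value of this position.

2

Compute g(0), g(1), … for moves {4, 8}:
k:     0  1  2  3  4  5  6  7  8  9 10
g(k):  0  0  0  0  1  1  1  1  2  2  2
So g(10) = 2.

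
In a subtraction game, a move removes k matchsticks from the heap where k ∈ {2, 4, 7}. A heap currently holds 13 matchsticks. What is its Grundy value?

Compute g(0), g(1), … for moves {2, 4, 7}:
k:     0  1  2  3  4  5  6  7  8  9 10 11 12 13
g(k):  0  0  1  1  2  2  0  3  1  0  2  1  0  2
So g(13) = 2.

2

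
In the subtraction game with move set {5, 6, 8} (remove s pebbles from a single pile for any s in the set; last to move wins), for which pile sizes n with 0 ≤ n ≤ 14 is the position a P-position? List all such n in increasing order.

0, 1, 2, 3, 4, 13, 14

Build the Grundy sequence with g(k) = mex{g(k−s) : s ∈ {5, 6, 8}, s ≤ k}:
g(0) = mex{} = 0
g(1) = mex{} = 0
g(2) = mex{} = 0
g(3) = mex{} = 0
g(4) = mex{} = 0
g(5) = mex{0} = 1
g(6) = mex{0} = 1
g(7) = mex{0} = 1
g(8) = mex{0} = 1
g(9) = mex{0} = 1
g(10) = mex{0,1} = 2
g(11) = mex{0,1} = 2
g(12) = mex{0,1} = 2
g(13) = mex{1} = 0
g(14) = mex{1} = 0
The P-positions (g = 0) in 0..14 are 0, 1, 2, 3, 4, 13, 14.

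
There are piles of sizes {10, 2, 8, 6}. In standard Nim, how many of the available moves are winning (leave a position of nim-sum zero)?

1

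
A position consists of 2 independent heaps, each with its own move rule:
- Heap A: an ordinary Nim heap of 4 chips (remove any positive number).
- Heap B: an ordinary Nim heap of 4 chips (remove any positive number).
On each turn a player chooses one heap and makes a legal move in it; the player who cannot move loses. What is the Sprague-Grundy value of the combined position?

Heap A is a plain Nim heap of size 4, so its Grundy value is 4.
Heap B is a plain Nim heap of size 4, so its Grundy value is 4.
By the Sprague-Grundy theorem, the Grundy value of a sum of independent games is the XOR of the component values.
Combined value = 4 XOR 4 = 0.

0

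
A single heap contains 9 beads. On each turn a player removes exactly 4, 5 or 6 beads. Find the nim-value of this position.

2

Grundy values for subtraction set {4, 5, 6}:
k:     0  1  2  3  4  5  6  7  8  9
g(k):  0  0  0  0  1  1  1  1  2  2
So g(9) = 2.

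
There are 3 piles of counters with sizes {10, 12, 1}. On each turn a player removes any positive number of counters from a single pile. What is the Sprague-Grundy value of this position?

Nim-sum: 10 XOR 12 XOR 1 = 7.

7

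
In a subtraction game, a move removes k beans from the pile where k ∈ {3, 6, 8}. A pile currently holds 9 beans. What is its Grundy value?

Grundy values for subtraction set {3, 6, 8}:
k:     0  1  2  3  4  5  6  7  8  9
g(k):  0  0  0  1  1  1  2  2  2  3
So g(9) = 3.

3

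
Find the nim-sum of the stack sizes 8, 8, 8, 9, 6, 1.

Compute the nim-sum pairwise:
8 XOR 8 = 0
0 XOR 8 = 8
8 XOR 9 = 1
1 XOR 6 = 7
7 XOR 1 = 6

6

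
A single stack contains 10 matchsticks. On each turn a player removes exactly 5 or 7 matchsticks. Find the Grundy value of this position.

Compute g(0), g(1), … for moves {5, 7}:
g(0) = mex{} = 0
g(1) = mex{} = 0
g(2) = mex{} = 0
g(3) = mex{} = 0
g(4) = mex{} = 0
g(5) = mex{0} = 1
g(6) = mex{0} = 1
g(7) = mex{0} = 1
g(8) = mex{0} = 1
g(9) = mex{0} = 1
g(10) = mex{0,1} = 2
So g(10) = 2.

2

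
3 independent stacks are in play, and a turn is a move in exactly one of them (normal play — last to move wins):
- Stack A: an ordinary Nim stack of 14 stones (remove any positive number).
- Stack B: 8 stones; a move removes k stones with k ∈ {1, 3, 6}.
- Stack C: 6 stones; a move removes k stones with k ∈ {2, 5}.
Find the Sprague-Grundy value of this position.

Stack A is a plain Nim stack of size 14, so its Grundy value is 14.
Build the Grundy sequence for stack B with g(k) = mex{g(k−s) : s ∈ {1, 3, 6}, s ≤ k}:
g(0) = mex{} = 0
g(1) = mex{0} = 1
g(2) = mex{1} = 0
g(3) = mex{0} = 1
g(4) = mex{1} = 0
g(5) = mex{0} = 1
g(6) = mex{0,1} = 2
g(7) = mex{0,1,2} = 3
g(8) = mex{0,1,3} = 2
So g(8) = 2.
Grundy values for stack C (subtraction set {2, 5}):
k:     0  1  2  3  4  5  6
g(k):  0  0  1  1  0  2  1
So g(6) = 1.
By the Sprague-Grundy theorem, the Grundy value of a sum of independent games is the XOR of the component values.
Combined value = 14 ⊕ 2 ⊕ 1 = 13.

13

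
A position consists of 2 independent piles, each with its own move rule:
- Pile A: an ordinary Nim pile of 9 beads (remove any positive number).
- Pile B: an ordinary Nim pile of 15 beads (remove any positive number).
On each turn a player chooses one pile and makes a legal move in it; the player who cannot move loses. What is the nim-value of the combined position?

Pile A is a plain Nim pile of size 9, so its Grundy value is 9.
Pile B is a plain Nim pile of size 15, so its Grundy value is 15.
The value of a disjunctive sum is the nim-sum of the parts.
Combined value = 9 XOR 15 = 6.

6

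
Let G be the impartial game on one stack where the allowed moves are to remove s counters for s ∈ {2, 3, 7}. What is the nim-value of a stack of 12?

Compute g(0), g(1), … for moves {2, 3, 7}:
g(0) = mex{} = 0
g(1) = mex{} = 0
g(2) = mex{0} = 1
g(3) = mex{0} = 1
g(4) = mex{0,1} = 2
g(5) = mex{1} = 0
g(6) = mex{1,2} = 0
g(7) = mex{0,2} = 1
g(8) = mex{0} = 1
g(9) = mex{0,1} = 2
g(10) = mex{1} = 0
g(11) = mex{1,2} = 0
g(12) = mex{0,2} = 1
So g(12) = 1.

1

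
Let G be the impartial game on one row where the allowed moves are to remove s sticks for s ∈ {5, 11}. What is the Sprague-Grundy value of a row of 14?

2

Build the Grundy sequence with g(k) = mex{g(k−s) : s ∈ {5, 11}, s ≤ k}:
g(0) = mex{} = 0
g(1) = mex{} = 0
g(2) = mex{} = 0
g(3) = mex{} = 0
g(4) = mex{} = 0
g(5) = mex{0} = 1
g(6) = mex{0} = 1
g(7) = mex{0} = 1
g(8) = mex{0} = 1
g(9) = mex{0} = 1
g(10) = mex{1} = 0
g(11) = mex{0,1} = 2
g(12) = mex{0,1} = 2
g(13) = mex{0,1} = 2
g(14) = mex{0,1} = 2
So g(14) = 2.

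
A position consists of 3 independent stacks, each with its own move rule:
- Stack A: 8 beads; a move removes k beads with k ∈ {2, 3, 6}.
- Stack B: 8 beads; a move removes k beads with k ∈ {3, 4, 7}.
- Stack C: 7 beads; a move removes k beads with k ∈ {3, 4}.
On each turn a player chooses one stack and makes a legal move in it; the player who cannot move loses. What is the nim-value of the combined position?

0

Grundy values for stack A (subtraction set {2, 3, 6}):
g(0) = mex{} = 0
g(1) = mex{} = 0
g(2) = mex{0} = 1
g(3) = mex{0} = 1
g(4) = mex{0,1} = 2
g(5) = mex{1} = 0
g(6) = mex{0,1,2} = 3
g(7) = mex{0,2} = 1
g(8) = mex{0,1,3} = 2
So g(8) = 2.
For stack B, compute g(0), g(1), … with moves {3, 4, 7}:
k:     0  1  2  3  4  5  6  7  8
g(k):  0  0  0  1  1  1  2  2  2
So g(8) = 2.
Build the Grundy sequence for stack C with g(k) = mex{g(k−s) : s ∈ {3, 4}, s ≤ k}:
g(0) = mex{} = 0
g(1) = mex{} = 0
g(2) = mex{} = 0
g(3) = mex{0} = 1
g(4) = mex{0} = 1
g(5) = mex{0} = 1
g(6) = mex{0,1} = 2
g(7) = mex{1} = 0
So g(7) = 0.
The value of a disjunctive sum is the nim-sum of the parts.
Combined value = 2 XOR 2 XOR 0 = 0.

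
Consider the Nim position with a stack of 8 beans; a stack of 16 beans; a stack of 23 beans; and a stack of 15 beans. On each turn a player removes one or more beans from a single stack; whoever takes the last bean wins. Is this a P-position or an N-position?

Write each in binary and XOR column by column:
  01000  (8)
  10000  (16)
  10111  (23)
  01111  (15)
  -----
  00000  (0)
The nim-sum is 0, so this is a P-position: the player to move is in a losing position under optimal play.

P-position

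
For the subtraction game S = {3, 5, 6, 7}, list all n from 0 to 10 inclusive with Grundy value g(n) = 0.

0, 1, 2, 10

Grundy values for subtraction set {3, 5, 6, 7}:
k:     0  1  2  3  4  5  6  7  8  9 10
g(k):  0  0  0  1  1  1  2  2  2  3  0
The P-positions (g = 0) in 0..10 are 0, 1, 2, 10.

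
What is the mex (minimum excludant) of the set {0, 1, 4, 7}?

2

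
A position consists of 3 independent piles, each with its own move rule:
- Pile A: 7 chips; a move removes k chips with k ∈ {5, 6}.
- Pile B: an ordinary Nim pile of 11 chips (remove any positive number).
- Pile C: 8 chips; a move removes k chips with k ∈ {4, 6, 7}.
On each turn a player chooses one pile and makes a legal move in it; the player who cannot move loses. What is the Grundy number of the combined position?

Grundy values for pile A (subtraction set {5, 6}):
k:     0  1  2  3  4  5  6  7
g(k):  0  0  0  0  0  1  1  1
So g(7) = 1.
Pile B is a plain Nim pile of size 11, so its Grundy value is 11.
Grundy values for pile C (subtraction set {4, 6, 7}):
g(0) = mex{} = 0
g(1) = mex{} = 0
g(2) = mex{} = 0
g(3) = mex{} = 0
g(4) = mex{0} = 1
g(5) = mex{0} = 1
g(6) = mex{0} = 1
g(7) = mex{0} = 1
g(8) = mex{0,1} = 2
So g(8) = 2.
The value of a disjunctive sum is the nim-sum of the parts.
Combined value = 1 XOR 11 XOR 2 = 8.

8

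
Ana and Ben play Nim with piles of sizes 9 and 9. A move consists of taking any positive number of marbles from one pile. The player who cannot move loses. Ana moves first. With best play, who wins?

Nim-sum: 9 ^ 9 = 0.
The nim-sum is 0, so this is a P-position: the player to move is in a losing position under optimal play; Ana is about to move from it and so loses — Ben wins.

Ben wins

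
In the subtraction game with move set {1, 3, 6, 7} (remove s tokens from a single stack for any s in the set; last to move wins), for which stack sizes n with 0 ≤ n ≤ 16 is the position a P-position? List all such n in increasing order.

0, 2, 4, 12, 14, 16

Grundy values for subtraction set {1, 3, 6, 7}:
k:     0  1  2  3  4  5  6  7  8  9 10 11 12 13 14 15 16
g(k):  0  1  0  1  0  1  2  3  2  3  2  3  0  1  0  1  0
The P-positions (g = 0) in 0..16 are 0, 2, 4, 12, 14, 16.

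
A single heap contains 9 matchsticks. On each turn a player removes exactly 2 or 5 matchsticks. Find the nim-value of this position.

1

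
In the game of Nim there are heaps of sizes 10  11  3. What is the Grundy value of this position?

Nim-sum: 10 ⊕ 11 ⊕ 3 = 2.

2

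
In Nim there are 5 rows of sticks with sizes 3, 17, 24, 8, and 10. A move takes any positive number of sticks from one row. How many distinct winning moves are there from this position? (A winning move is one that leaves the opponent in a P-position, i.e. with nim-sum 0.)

Compute the nim-sum pairwise:
3 ⊕ 17 = 18
18 ⊕ 24 = 10
10 ⊕ 8 = 2
2 ⊕ 10 = 8
The overall nim-sum is X = 8. A row of size p has a winning move iff p XOR X < p (reduce it to p XOR X).
  3: 3 XOR 8 = 11 ≥ 3 — no move.
  17: 17 XOR 8 = 25 ≥ 17 — no move.
  24: 24 XOR 8 = 16 < 24 — winning move (to 16).
  8: 8 XOR 8 = 0 < 8 — winning move (to 0).
  10: 10 XOR 8 = 2 < 10 — winning move (to 2).
That gives 3 winning moves.

3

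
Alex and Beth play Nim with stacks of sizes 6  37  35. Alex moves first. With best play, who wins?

Compute the nim-sum pairwise:
6 ^ 37 = 35
35 ^ 35 = 0
The nim-sum is 0, so this is a P-position: the player to move is in a losing position under optimal play; Alex is about to move from it and so loses — Beth wins.

Beth wins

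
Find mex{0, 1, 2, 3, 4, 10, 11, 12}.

The values 0, 1, 2, 3, 4 are all present; 5 is the first non-negative integer missing from the set.

5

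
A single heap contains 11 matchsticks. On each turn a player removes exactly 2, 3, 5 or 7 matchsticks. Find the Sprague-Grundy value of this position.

Grundy values for subtraction set {2, 3, 5, 7}:
g(0) = mex{} = 0
g(1) = mex{} = 0
g(2) = mex{0} = 1
g(3) = mex{0} = 1
g(4) = mex{0,1} = 2
g(5) = mex{0,1} = 2
g(6) = mex{0,1,2} = 3
g(7) = mex{0,1,2} = 3
g(8) = mex{0,1,2,3} = 4
g(9) = mex{1,2,3} = 0
g(10) = mex{1,2,3,4} = 0
g(11) = mex{0,2,3,4} = 1
So g(11) = 1.

1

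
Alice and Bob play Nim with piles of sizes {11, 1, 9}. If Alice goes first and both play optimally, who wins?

Nim-sum: 11 ^ 1 ^ 9 = 3.
The nim-sum is 3 ≠ 0, so this is an N-position: the player to move can win; Alice has a winning move.

Alice wins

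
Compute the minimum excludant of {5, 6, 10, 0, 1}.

2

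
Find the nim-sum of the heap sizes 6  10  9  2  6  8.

9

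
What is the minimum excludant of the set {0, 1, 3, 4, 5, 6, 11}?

The values 0, 1 are all present; 2 is the first non-negative integer missing from the set.

2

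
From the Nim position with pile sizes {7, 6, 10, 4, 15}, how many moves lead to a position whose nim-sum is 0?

0

Write each in binary and XOR column by column:
  0111  (7)
  0110  (6)
  1010  (10)
  0100  (4)
  1111  (15)
  ----
  0000  (0)
The nim-sum is already 0, so every move leaves a nonzero nim-sum — there are no winning moves.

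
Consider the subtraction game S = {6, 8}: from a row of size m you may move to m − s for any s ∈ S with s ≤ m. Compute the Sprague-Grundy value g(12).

2

Grundy values for subtraction set {6, 8}:
g(0) = mex{} = 0
g(1) = mex{} = 0
g(2) = mex{} = 0
g(3) = mex{} = 0
g(4) = mex{} = 0
g(5) = mex{} = 0
g(6) = mex{0} = 1
g(7) = mex{0} = 1
g(8) = mex{0} = 1
g(9) = mex{0} = 1
g(10) = mex{0} = 1
g(11) = mex{0} = 1
g(12) = mex{0,1} = 2
So g(12) = 2.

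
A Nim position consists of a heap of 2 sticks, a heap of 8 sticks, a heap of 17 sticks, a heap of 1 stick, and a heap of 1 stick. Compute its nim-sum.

In binary:
  00010  (2)
  01000  (8)
  10001  (17)
  00001  (1)
  00001  (1)
  -----
  11011  (27)

27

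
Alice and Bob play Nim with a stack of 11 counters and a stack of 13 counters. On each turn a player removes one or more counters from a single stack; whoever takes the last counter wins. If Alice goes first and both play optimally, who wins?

Write each in binary and XOR column by column:
  1011  (11)
  1101  (13)
  ----
  0110  (6)
The nim-sum is 6 ≠ 0, so this is an N-position: the player to move can win; Alice has a winning move.

Alice wins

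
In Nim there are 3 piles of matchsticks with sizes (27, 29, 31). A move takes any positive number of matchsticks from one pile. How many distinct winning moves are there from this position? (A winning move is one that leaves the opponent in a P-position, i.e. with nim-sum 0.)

3

Compute the nim-sum pairwise:
27 ⊕ 29 = 6
6 ⊕ 31 = 25
The overall nim-sum is X = 25. A pile of size p has a winning move iff p XOR X < p (reduce it to p XOR X).
  27: 27 XOR 25 = 2 < 27 — winning move (to 2).
  29: 29 XOR 25 = 4 < 29 — winning move (to 4).
  31: 31 XOR 25 = 6 < 31 — winning move (to 6).
That gives 3 winning moves.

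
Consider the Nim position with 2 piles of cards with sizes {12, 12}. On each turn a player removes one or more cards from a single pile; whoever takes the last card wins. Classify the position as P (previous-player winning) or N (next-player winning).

P-position

In binary:
  1100  (12)
  1100  (12)
  ----
  0000  (0)
The nim-sum is 0, so this is a P-position: the player to move is in a losing position under optimal play.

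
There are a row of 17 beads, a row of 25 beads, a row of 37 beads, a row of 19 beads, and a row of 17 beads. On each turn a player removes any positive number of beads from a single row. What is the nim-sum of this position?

Compute the nim-sum pairwise:
17 ^ 25 = 8
8 ^ 37 = 45
45 ^ 19 = 62
62 ^ 17 = 47

47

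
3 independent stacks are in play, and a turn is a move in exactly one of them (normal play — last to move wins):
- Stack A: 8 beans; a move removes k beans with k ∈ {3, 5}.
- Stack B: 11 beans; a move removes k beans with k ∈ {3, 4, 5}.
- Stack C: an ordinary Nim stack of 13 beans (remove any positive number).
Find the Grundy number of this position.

Grundy values for stack A (subtraction set {3, 5}):
k:     0  1  2  3  4  5  6  7  8
g(k):  0  0  0  1  1  1  2  2  0
So g(8) = 0.
Grundy values for stack B (subtraction set {3, 4, 5}):
k:     0  1  2  3  4  5  6  7  8  9 10 11
g(k):  0  0  0  1  1  1  2  2  0  0  0  1
So g(11) = 1.
Stack C is a plain Nim stack of size 13, so its Grundy value is 13.
By the Sprague-Grundy theorem, the Grundy value of a sum of independent games is the XOR of the component values.
Combined value = 0 XOR 1 XOR 13 = 12.

12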